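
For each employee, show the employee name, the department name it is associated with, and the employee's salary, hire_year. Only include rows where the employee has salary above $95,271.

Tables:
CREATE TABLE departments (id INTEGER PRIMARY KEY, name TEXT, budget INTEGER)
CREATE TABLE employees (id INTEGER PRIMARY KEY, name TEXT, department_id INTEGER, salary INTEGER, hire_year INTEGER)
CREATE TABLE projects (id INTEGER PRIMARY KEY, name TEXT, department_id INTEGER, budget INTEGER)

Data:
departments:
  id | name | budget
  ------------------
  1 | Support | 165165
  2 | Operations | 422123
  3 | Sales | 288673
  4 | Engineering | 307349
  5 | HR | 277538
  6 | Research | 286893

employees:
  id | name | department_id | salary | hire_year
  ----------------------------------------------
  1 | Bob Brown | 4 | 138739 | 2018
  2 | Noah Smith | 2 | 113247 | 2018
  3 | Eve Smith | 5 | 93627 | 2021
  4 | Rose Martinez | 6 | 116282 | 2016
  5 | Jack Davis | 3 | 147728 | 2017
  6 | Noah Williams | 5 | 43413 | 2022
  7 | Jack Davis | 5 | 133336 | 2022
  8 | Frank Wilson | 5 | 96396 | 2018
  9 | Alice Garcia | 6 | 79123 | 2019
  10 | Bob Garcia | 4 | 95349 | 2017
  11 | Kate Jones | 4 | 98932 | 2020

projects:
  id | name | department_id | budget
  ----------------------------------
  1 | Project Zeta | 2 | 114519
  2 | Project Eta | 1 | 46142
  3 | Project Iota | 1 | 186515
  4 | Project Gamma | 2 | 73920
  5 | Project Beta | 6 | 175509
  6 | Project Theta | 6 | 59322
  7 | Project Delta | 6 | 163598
SELECT c.name, p.name AS department, c.salary, c.hire_year FROM employees c JOIN departments p ON c.department_id = p.id WHERE c.salary > 95271

Execution result:
name | department | salary | hire_year
Bob Brown | Engineering | 138739 | 2018
Noah Smith | Operations | 113247 | 2018
Rose Martinez | Research | 116282 | 2016
Jack Davis | Sales | 147728 | 2017
Jack Davis | HR | 133336 | 2022
Frank Wilson | HR | 96396 | 2018
Bob Garcia | Engineering | 95349 | 2017
Kate Jones | Engineering | 98932 | 2020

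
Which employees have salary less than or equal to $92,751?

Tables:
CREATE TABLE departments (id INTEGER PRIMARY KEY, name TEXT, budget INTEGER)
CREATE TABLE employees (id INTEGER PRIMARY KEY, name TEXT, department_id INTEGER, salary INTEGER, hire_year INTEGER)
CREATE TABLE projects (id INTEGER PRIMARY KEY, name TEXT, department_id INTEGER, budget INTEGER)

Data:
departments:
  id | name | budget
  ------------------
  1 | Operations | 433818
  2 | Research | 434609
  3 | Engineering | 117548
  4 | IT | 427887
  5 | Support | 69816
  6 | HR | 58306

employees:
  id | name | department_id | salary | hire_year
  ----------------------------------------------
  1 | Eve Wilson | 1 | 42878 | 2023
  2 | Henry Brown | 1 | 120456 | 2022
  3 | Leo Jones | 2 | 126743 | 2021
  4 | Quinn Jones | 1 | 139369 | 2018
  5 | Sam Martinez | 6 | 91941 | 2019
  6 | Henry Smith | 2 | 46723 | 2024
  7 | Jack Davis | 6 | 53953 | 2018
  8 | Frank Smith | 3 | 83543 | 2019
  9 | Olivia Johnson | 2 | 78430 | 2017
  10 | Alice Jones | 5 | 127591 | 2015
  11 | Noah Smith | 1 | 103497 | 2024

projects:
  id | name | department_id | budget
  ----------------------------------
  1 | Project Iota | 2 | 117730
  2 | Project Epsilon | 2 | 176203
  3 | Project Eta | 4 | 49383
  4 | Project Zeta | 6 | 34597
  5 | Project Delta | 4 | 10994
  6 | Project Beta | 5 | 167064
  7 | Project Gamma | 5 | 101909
SELECT name, salary FROM employees WHERE salary <= 92751

Execution result:
name | salary
Eve Wilson | 42878
Sam Martinez | 91941
Henry Smith | 46723
Jack Davis | 53953
Frank Smith | 83543
Olivia Johnson | 78430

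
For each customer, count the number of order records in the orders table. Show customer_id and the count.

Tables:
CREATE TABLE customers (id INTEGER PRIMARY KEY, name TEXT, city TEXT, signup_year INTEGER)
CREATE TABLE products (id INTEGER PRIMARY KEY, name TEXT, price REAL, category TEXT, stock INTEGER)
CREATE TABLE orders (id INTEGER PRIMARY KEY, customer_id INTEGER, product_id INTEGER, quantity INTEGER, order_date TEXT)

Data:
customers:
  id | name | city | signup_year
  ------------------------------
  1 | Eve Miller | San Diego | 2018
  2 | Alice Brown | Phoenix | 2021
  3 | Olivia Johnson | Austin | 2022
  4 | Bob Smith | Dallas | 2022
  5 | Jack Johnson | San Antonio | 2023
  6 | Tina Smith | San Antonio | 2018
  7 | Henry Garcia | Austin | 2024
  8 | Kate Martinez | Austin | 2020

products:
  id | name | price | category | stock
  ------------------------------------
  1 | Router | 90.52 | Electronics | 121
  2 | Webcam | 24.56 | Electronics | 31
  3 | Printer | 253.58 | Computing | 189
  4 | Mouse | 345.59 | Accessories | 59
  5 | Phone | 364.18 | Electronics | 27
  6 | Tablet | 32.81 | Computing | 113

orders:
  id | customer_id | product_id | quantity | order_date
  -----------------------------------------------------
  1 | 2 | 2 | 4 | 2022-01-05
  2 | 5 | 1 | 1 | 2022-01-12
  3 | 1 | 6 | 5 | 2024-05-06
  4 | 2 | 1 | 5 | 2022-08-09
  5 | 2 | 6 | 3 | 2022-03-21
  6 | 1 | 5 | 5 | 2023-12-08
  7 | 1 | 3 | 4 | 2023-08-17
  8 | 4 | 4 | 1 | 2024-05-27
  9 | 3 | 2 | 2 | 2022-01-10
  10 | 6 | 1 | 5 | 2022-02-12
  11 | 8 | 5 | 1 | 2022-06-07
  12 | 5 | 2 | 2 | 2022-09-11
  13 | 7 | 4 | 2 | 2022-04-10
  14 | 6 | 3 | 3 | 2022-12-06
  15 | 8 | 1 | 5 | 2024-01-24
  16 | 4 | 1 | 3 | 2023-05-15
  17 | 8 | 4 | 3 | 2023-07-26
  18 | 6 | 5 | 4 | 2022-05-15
SELECT customer_id, COUNT(*) AS order_count FROM orders GROUP BY customer_id

Execution result:
customer_id | order_count
1 | 3
2 | 3
3 | 1
4 | 2
5 | 2
6 | 3
7 | 1
8 | 3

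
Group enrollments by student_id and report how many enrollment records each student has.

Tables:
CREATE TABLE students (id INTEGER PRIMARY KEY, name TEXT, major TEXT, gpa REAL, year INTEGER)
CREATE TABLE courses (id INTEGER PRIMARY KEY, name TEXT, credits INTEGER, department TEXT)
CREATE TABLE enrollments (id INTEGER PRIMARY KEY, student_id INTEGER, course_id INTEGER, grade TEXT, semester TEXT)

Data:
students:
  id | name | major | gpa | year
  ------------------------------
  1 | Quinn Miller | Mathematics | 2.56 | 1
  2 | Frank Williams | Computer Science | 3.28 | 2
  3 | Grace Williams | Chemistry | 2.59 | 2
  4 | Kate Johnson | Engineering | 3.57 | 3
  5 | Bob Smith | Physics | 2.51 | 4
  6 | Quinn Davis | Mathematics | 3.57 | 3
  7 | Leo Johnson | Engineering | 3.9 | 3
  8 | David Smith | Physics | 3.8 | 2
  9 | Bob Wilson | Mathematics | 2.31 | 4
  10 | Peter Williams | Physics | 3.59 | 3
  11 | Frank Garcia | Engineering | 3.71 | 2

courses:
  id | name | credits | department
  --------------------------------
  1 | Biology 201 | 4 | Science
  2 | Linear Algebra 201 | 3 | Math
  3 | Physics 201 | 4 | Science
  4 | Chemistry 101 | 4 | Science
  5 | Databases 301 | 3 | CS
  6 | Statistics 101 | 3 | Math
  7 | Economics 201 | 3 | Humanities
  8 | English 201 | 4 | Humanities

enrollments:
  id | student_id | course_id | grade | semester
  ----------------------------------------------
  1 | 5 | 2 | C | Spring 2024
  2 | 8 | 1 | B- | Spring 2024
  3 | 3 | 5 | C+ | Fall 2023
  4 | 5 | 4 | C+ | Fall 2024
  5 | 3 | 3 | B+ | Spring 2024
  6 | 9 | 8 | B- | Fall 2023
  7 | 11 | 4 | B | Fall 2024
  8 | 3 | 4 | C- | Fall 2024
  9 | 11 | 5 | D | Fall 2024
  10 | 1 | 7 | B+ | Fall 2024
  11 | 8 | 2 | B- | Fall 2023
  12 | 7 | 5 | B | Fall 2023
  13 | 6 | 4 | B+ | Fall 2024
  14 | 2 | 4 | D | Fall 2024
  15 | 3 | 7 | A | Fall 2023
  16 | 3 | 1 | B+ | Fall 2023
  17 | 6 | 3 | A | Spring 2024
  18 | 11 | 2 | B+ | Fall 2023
SELECT student_id, COUNT(*) AS enrollment_count FROM enrollments GROUP BY student_id

Execution result:
student_id | enrollment_count
1 | 1
2 | 1
3 | 5
5 | 2
6 | 2
7 | 1
8 | 2
9 | 1
11 | 3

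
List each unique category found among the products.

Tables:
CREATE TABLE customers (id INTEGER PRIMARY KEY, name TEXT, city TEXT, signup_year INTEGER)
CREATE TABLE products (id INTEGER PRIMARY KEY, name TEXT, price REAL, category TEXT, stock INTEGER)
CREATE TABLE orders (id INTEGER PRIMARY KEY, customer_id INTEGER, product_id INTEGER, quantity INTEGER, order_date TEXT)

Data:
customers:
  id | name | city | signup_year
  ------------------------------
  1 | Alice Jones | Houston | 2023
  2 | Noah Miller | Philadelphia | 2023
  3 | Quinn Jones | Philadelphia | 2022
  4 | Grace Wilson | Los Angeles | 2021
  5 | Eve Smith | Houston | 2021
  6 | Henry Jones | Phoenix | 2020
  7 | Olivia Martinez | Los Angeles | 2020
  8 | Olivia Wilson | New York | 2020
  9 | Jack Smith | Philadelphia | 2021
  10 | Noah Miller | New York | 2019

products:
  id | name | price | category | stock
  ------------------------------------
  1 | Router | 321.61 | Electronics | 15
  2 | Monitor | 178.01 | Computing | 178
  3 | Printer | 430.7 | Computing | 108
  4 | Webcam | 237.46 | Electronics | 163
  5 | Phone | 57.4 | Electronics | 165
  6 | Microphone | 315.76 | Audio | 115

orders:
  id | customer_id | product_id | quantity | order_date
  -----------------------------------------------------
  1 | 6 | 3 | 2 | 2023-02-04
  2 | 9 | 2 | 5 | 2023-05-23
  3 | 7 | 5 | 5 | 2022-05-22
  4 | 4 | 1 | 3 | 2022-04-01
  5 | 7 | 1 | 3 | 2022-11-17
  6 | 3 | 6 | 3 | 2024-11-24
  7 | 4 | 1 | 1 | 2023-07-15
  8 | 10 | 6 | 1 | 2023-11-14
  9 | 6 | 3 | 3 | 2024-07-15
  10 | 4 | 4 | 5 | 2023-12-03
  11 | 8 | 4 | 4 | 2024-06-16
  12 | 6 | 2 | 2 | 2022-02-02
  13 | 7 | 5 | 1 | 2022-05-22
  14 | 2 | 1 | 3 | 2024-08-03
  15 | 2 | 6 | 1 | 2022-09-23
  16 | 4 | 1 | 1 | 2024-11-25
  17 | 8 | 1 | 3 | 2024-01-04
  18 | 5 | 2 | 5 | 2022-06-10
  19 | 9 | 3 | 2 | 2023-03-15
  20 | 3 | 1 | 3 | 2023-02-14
SELECT DISTINCT category FROM products

Execution result:
category
Electronics
Computing
Audio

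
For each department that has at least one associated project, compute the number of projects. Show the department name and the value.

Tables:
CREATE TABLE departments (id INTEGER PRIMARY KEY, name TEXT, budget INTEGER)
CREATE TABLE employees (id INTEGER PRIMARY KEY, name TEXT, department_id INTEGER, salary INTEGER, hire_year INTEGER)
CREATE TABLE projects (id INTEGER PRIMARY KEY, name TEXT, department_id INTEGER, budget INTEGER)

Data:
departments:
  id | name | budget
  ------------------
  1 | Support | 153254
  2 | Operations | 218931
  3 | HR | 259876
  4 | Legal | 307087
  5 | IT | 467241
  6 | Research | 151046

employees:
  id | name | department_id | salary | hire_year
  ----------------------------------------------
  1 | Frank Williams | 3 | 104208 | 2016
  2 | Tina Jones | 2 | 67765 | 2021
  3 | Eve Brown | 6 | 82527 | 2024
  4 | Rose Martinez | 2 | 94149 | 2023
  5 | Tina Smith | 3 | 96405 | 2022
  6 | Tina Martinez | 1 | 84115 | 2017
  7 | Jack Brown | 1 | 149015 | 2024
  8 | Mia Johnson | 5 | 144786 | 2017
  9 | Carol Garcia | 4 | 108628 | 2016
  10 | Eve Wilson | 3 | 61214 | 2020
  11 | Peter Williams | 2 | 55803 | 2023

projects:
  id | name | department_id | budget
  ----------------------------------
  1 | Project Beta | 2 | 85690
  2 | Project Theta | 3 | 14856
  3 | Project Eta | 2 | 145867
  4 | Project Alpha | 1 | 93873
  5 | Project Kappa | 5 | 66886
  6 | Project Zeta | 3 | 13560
SELECT p.name, COUNT(*) AS n FROM projects c JOIN departments p ON c.department_id = p.id GROUP BY p.id, p.name

Execution result:
name | n
Support | 1
Operations | 2
HR | 2
IT | 1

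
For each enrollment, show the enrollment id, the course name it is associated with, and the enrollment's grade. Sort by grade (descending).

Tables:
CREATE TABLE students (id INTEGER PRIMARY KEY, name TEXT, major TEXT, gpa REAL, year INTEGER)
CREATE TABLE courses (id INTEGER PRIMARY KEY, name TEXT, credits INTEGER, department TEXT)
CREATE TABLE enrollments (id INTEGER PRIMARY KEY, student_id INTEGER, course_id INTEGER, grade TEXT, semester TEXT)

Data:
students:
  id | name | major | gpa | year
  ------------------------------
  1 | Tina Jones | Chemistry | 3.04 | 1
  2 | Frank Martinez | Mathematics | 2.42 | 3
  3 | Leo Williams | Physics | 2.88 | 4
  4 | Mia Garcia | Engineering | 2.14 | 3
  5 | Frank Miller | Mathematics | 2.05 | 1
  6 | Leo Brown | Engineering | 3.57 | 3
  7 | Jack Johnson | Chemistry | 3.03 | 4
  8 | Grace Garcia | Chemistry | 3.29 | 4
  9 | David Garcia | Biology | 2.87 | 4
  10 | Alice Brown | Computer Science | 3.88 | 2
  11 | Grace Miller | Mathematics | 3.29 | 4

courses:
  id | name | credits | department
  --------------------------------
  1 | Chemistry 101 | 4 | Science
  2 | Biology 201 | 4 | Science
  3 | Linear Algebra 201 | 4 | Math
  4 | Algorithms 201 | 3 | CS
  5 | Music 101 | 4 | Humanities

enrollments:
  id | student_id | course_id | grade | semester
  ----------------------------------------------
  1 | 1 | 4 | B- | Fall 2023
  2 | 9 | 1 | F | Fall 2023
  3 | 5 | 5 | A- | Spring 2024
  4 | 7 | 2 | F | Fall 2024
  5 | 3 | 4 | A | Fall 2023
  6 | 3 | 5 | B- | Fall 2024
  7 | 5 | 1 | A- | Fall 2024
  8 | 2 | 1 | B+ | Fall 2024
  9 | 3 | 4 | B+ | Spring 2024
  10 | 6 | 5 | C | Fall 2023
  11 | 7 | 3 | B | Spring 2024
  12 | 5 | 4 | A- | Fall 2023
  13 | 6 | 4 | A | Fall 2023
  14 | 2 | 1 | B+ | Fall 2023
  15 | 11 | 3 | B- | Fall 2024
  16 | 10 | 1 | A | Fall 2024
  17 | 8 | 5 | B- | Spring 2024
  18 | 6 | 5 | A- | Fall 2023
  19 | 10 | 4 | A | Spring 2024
SELECT c.id, p.name AS course, c.grade FROM enrollments c JOIN courses p ON c.course_id = p.id ORDER BY c.grade DESC

Execution result:
id | course | grade
2 | Chemistry 101 | F
4 | Biology 201 | F
10 | Music 101 | C
1 | Algorithms 201 | B-
6 | Music 101 | B-
15 | Linear Algebra 201 | B-
17 | Music 101 | B-
8 | Chemistry 101 | B+
9 | Algorithms 201 | B+
14 | Chemistry 101 | B+
11 | Linear Algebra 201 | B
3 | Music 101 | A-
7 | Chemistry 101 | A-
12 | Algorithms 201 | A-
18 | Music 101 | A-
5 | Algorithms 201 | A
13 | Algorithms 201 | A
16 | Chemistry 101 | A
19 | Algorithms 201 | A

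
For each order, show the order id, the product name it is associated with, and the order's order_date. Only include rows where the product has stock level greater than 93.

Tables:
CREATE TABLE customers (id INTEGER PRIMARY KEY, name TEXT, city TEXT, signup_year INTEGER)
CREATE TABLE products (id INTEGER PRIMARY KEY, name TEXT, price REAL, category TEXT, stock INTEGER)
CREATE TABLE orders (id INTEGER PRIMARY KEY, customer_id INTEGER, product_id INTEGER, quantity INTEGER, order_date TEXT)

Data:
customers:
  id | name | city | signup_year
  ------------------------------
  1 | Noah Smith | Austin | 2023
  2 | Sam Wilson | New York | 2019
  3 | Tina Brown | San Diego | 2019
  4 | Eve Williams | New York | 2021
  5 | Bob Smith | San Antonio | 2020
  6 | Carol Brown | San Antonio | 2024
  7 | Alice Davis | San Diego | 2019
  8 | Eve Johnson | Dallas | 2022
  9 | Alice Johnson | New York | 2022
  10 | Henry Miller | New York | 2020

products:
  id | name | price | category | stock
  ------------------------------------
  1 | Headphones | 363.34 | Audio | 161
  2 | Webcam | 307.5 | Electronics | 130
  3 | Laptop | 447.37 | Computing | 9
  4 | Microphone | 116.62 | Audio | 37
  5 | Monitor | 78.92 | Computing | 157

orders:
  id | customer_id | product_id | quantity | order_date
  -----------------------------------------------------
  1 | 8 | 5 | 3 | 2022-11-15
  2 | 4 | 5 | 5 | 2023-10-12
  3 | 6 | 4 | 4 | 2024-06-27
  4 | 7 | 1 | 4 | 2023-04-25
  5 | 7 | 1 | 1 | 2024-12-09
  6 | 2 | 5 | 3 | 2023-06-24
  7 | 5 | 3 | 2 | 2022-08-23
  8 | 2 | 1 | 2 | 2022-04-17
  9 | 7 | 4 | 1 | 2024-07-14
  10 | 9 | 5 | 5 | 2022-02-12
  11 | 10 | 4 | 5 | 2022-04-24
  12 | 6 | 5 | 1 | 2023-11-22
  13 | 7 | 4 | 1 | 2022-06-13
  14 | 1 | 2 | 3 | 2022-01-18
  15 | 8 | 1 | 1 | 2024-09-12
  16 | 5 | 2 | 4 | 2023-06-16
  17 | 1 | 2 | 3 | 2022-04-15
SELECT c.id, p.name AS product, c.order_date FROM orders c JOIN products p ON c.product_id = p.id WHERE p.stock > 93

Execution result:
id | product | order_date
1 | Monitor | 2022-11-15
2 | Monitor | 2023-10-12
4 | Headphones | 2023-04-25
5 | Headphones | 2024-12-09
6 | Monitor | 2023-06-24
8 | Headphones | 2022-04-17
10 | Monitor | 2022-02-12
12 | Monitor | 2023-11-22
14 | Webcam | 2022-01-18
15 | Headphones | 2024-09-12
16 | Webcam | 2023-06-16
17 | Webcam | 2022-04-15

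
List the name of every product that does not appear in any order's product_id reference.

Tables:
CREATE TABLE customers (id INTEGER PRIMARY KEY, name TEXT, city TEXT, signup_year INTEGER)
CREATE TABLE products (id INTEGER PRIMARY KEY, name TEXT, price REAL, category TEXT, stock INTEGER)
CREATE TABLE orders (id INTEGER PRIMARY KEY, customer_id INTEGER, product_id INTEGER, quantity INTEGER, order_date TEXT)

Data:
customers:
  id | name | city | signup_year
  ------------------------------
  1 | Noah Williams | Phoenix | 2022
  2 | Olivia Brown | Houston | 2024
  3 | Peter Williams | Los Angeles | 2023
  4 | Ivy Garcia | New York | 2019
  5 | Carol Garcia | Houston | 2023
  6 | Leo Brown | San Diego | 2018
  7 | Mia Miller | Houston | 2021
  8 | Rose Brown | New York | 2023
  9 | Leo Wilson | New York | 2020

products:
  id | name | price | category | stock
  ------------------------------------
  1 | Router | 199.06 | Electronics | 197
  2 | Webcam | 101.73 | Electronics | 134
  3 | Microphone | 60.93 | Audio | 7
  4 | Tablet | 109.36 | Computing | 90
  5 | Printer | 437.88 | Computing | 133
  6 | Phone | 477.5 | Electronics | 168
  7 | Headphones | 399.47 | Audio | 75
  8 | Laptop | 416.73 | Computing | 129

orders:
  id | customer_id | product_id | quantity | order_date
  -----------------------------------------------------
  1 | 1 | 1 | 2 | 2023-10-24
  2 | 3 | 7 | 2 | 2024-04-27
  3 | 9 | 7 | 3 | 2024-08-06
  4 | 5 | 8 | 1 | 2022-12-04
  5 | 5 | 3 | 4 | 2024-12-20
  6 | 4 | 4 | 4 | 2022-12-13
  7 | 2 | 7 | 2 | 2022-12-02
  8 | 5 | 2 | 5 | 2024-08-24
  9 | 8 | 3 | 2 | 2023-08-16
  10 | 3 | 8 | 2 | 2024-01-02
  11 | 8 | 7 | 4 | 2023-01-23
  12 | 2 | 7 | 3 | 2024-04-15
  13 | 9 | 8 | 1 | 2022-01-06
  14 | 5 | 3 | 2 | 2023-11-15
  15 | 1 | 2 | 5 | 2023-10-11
SELECT p.name FROM products p LEFT JOIN orders c ON c.product_id = p.id WHERE c.id IS NULL

Execution result:
name
Printer
Phone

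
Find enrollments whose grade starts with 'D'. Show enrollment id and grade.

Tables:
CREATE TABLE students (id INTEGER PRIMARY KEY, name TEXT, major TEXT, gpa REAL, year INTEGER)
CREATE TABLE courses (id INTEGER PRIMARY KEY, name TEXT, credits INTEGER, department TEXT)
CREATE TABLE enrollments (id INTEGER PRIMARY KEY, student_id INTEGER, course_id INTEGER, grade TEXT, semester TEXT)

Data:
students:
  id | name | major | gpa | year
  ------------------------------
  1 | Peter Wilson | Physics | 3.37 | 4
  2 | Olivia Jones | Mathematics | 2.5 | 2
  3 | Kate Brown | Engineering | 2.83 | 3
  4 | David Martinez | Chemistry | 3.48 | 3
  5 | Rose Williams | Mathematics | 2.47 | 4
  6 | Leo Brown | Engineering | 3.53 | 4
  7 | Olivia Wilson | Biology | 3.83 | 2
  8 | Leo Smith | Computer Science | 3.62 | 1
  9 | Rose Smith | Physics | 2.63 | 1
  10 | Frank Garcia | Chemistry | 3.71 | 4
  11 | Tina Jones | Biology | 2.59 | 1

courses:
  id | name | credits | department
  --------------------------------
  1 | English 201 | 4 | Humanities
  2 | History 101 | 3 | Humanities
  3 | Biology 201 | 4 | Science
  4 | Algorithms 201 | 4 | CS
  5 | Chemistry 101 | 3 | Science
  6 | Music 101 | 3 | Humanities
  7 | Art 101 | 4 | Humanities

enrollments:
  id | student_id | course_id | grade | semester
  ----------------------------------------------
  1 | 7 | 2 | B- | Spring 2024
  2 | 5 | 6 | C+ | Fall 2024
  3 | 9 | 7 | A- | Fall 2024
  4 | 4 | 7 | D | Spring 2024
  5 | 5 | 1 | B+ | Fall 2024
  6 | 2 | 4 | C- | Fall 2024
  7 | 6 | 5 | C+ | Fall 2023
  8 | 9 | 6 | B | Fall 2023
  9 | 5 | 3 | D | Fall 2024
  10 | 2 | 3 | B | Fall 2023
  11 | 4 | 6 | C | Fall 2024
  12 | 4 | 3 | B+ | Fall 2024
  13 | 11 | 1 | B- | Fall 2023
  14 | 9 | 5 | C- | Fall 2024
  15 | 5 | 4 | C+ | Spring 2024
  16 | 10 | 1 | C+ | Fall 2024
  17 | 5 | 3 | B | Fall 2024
SELECT id, grade FROM enrollments WHERE grade LIKE 'D%'

Execution result:
id | grade
4 | D
9 | D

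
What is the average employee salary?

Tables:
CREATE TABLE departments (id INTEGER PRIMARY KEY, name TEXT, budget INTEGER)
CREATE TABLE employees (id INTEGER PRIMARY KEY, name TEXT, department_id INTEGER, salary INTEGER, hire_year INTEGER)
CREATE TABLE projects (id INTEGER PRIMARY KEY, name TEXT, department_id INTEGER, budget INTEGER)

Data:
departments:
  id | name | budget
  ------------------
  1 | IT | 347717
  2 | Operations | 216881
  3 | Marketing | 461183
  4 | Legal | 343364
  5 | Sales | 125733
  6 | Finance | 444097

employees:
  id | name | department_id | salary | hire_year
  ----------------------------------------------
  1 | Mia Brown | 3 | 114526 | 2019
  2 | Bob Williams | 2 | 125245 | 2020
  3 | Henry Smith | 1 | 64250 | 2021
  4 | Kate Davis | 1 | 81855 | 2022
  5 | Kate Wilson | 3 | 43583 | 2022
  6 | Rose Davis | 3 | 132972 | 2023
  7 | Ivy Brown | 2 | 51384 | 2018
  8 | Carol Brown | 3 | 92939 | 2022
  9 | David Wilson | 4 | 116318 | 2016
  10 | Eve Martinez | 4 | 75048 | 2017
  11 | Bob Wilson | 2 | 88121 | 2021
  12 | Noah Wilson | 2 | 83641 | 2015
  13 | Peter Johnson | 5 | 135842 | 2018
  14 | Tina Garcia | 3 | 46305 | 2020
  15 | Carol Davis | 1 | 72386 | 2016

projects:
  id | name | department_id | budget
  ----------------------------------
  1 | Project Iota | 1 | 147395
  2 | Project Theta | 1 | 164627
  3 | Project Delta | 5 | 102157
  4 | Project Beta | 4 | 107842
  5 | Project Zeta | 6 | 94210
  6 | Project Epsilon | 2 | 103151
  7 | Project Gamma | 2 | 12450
SELECT AVG(salary) FROM employees

Execution result:
88294.33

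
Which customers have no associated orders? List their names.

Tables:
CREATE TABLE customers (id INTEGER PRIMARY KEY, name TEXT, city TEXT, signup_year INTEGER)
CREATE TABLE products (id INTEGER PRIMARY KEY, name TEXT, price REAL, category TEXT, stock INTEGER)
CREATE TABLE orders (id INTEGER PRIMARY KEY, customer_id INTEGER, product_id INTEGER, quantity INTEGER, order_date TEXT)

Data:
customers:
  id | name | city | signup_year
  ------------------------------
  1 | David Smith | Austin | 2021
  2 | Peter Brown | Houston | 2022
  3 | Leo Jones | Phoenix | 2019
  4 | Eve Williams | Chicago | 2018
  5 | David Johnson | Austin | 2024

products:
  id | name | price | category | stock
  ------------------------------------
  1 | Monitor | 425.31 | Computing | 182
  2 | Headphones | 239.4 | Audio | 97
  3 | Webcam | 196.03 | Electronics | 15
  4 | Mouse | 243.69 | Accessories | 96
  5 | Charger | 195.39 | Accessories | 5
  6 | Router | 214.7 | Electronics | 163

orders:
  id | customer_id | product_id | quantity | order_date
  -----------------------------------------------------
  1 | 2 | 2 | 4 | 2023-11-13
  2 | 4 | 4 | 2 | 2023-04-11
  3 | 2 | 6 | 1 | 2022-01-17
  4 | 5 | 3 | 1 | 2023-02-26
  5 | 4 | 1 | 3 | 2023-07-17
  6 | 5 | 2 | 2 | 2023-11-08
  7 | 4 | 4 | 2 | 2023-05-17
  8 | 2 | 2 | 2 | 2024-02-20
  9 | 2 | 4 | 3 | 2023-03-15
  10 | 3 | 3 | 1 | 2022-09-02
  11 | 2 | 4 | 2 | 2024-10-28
SELECT p.name FROM customers p LEFT JOIN orders c ON c.customer_id = p.id WHERE c.id IS NULL

Execution result:
David Smith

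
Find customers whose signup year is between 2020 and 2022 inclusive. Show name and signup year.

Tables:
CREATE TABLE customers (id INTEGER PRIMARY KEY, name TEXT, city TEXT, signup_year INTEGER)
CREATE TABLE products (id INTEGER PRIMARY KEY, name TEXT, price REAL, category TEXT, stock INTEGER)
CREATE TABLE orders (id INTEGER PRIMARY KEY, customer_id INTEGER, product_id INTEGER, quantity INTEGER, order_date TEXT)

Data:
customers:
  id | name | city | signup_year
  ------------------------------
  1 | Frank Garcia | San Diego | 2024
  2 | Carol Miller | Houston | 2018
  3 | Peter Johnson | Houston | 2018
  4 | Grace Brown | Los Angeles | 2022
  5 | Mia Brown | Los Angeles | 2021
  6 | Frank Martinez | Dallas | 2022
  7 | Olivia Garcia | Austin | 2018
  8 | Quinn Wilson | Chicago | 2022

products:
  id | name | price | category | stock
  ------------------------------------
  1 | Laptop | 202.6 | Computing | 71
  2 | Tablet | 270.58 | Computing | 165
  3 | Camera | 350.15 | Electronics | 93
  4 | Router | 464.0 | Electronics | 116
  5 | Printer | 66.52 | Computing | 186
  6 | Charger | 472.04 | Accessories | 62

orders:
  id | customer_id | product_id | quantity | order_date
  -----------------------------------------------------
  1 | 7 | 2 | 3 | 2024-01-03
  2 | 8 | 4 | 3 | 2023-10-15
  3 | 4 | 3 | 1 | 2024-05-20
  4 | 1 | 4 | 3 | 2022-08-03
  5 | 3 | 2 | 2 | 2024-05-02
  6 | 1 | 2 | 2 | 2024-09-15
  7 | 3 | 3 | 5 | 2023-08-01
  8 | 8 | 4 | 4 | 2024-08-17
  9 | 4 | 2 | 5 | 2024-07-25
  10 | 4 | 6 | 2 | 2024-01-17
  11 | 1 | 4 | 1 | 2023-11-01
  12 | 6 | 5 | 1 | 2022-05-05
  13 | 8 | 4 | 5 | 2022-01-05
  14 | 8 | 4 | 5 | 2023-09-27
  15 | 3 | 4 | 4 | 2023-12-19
SELECT name, signup_year FROM customers WHERE signup_year BETWEEN 2020 AND 2022

Execution result:
name | signup_year
Grace Brown | 2022
Mia Brown | 2021
Frank Martinez | 2022
Quinn Wilson | 2022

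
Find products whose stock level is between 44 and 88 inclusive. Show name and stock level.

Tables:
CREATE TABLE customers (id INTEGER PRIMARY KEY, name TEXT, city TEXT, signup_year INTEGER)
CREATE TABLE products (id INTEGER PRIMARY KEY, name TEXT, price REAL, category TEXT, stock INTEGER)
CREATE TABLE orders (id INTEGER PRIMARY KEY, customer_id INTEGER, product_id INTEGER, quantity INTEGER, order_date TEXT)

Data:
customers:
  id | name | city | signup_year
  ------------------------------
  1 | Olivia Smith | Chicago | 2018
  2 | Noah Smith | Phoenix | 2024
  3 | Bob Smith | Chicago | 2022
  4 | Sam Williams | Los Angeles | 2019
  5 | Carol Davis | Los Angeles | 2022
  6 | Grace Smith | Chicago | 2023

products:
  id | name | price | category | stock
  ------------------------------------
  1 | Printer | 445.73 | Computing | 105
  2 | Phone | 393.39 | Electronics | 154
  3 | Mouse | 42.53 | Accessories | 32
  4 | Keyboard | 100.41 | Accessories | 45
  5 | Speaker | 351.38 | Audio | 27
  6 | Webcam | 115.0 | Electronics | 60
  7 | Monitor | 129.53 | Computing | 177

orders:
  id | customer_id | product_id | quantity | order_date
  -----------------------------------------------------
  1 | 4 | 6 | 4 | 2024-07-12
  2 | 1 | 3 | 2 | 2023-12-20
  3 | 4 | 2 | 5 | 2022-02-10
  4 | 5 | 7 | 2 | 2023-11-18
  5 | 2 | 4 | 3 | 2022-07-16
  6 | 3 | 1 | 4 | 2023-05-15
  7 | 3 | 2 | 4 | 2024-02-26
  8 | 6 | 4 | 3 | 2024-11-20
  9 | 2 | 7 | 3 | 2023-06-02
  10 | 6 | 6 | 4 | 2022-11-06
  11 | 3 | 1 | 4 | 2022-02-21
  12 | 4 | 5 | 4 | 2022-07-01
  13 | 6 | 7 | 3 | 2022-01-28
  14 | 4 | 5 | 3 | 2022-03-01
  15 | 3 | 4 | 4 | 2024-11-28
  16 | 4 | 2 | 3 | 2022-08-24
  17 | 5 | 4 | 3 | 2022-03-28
SELECT name, stock FROM products WHERE stock BETWEEN 44 AND 88

Execution result:
name | stock
Keyboard | 45
Webcam | 60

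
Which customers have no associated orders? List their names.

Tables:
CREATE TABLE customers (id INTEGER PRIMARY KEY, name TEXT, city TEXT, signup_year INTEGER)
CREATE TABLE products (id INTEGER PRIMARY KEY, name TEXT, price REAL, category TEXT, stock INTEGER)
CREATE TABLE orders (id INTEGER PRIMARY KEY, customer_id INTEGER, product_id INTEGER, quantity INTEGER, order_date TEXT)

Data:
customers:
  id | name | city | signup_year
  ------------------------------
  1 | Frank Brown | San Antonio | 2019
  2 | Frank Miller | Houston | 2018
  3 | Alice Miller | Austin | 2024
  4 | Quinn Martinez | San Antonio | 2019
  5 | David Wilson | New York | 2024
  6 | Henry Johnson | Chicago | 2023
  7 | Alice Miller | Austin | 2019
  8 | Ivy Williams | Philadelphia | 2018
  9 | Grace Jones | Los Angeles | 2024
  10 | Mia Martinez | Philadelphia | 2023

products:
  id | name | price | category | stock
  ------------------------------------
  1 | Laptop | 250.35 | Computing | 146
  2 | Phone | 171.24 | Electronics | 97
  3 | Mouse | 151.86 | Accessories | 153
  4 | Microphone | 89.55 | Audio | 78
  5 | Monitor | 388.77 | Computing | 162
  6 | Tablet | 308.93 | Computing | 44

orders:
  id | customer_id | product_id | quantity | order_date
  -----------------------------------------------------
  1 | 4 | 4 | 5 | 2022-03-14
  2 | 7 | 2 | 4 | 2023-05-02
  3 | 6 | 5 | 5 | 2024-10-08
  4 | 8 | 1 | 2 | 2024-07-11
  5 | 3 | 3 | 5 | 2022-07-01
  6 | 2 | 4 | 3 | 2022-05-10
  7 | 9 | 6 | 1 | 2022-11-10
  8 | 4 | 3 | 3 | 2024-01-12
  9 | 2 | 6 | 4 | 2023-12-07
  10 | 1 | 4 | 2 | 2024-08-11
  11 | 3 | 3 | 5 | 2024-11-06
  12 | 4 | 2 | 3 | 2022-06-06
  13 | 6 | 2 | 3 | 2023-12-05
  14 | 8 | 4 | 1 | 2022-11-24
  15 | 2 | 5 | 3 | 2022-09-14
SELECT p.name FROM customers p LEFT JOIN orders c ON c.customer_id = p.id WHERE c.id IS NULL

Execution result:
name
David Wilson
Mia Martinez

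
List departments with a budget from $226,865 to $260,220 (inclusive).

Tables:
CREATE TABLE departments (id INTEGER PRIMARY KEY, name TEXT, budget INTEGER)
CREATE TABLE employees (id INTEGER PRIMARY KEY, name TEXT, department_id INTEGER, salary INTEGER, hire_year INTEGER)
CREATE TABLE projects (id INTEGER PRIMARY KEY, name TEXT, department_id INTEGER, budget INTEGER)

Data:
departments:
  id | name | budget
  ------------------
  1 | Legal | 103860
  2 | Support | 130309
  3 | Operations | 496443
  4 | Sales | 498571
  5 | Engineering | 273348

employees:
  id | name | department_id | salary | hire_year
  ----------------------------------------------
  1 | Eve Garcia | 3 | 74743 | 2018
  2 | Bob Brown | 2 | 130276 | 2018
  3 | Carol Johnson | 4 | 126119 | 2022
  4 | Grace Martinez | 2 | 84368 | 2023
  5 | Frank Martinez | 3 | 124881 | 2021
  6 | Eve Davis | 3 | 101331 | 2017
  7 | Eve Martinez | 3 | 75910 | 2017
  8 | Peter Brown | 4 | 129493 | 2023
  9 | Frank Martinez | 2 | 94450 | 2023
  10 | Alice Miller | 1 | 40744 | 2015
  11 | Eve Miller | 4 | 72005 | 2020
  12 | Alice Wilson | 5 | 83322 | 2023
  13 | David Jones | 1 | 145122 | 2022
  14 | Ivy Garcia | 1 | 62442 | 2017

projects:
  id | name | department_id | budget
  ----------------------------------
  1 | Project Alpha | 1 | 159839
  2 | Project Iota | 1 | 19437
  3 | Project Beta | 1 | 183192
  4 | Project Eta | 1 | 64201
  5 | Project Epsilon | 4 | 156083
SELECT name, budget FROM departments WHERE budget BETWEEN 226865 AND 260220

Execution result:
(no rows)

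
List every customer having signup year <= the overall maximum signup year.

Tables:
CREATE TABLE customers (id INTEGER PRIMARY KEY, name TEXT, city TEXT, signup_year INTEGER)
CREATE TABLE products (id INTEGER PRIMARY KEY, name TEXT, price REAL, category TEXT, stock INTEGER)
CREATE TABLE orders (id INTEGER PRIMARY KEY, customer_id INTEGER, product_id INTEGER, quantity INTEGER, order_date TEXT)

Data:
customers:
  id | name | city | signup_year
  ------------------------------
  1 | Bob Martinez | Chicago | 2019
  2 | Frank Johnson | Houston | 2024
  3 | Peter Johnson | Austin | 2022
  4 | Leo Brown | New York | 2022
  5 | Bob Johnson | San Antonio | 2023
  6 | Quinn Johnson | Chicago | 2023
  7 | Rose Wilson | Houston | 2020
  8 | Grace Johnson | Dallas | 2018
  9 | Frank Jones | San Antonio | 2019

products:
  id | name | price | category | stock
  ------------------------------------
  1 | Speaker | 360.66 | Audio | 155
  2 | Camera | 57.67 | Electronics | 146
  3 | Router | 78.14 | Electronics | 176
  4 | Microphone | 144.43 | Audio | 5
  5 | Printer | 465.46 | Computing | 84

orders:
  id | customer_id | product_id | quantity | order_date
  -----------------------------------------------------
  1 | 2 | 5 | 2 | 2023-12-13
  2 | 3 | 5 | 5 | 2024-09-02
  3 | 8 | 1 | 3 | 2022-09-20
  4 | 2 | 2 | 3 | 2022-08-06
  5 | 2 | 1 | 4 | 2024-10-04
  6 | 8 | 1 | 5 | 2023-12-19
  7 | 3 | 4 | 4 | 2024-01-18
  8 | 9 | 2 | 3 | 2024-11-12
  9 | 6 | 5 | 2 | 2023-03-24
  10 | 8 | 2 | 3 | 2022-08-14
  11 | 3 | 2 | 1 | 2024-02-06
SELECT name, signup_year FROM customers WHERE signup_year <= (SELECT MAX(signup_year) FROM customers)

Execution result:
name | signup_year
Bob Martinez | 2019
Frank Johnson | 2024
Peter Johnson | 2022
Leo Brown | 2022
Bob Johnson | 2023
Quinn Johnson | 2023
Rose Wilson | 2020
Grace Johnson | 2018
Frank Jones | 2019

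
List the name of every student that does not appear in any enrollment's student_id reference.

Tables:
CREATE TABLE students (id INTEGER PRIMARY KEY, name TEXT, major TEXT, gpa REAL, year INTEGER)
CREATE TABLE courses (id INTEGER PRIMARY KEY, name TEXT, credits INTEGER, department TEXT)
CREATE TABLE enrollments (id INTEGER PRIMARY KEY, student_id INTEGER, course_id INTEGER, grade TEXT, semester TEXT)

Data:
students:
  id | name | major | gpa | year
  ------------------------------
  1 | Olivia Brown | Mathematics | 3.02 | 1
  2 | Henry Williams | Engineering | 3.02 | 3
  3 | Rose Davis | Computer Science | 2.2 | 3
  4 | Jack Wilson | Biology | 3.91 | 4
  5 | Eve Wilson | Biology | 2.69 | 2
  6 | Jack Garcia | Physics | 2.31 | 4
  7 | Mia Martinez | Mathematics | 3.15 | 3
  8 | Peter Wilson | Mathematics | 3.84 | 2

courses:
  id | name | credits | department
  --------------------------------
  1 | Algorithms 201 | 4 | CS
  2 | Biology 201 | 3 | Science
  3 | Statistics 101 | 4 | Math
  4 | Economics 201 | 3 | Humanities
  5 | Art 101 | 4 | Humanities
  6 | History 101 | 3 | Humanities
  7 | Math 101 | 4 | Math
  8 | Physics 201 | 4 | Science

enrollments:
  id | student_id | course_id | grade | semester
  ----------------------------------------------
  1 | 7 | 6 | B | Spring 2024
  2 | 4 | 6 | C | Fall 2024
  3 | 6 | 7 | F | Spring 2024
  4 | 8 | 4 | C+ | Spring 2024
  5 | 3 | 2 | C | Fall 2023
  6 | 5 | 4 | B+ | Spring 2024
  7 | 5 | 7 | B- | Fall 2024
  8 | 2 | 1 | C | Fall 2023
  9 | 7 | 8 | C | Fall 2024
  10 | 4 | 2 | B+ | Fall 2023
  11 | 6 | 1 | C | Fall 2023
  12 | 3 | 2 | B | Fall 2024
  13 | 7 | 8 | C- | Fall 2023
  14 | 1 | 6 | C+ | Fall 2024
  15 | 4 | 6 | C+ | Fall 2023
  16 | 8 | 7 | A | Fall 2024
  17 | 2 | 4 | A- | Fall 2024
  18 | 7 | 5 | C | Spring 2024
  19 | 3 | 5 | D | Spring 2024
SELECT p.name FROM students p LEFT JOIN enrollments c ON c.student_id = p.id WHERE c.id IS NULL

Execution result:
(no rows)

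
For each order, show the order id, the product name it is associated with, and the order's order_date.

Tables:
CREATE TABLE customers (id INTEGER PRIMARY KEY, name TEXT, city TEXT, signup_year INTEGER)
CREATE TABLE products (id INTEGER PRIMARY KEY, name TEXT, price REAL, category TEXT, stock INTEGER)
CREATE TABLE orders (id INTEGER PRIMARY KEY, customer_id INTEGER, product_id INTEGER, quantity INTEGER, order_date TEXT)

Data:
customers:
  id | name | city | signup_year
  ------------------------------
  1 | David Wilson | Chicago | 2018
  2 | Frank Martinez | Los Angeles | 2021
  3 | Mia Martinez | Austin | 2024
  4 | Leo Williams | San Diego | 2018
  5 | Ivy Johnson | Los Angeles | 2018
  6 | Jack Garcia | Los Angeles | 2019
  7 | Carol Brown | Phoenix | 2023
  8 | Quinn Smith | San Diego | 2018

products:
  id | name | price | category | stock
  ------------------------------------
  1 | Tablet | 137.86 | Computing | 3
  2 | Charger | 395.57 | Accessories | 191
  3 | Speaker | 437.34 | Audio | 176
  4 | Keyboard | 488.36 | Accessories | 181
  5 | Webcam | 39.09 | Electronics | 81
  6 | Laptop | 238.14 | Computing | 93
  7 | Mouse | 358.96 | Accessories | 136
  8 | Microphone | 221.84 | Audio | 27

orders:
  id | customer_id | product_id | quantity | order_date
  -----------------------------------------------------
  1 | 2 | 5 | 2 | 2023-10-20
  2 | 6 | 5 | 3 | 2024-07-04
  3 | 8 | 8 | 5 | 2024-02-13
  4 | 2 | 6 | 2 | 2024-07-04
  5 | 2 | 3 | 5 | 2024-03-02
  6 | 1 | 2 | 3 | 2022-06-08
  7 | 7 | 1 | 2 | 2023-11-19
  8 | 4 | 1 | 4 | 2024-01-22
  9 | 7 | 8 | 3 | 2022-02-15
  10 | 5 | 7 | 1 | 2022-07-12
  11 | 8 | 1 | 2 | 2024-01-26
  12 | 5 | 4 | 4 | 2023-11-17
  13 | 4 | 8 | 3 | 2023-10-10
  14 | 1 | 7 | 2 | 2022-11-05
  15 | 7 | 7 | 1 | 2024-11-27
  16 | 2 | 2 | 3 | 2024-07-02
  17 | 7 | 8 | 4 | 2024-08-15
SELECT c.id, p.name AS product, c.order_date FROM orders c JOIN products p ON c.product_id = p.id

Execution result:
id | product | order_date
1 | Webcam | 2023-10-20
2 | Webcam | 2024-07-04
3 | Microphone | 2024-02-13
4 | Laptop | 2024-07-04
5 | Speaker | 2024-03-02
6 | Charger | 2022-06-08
7 | Tablet | 2023-11-19
8 | Tablet | 2024-01-22
9 | Microphone | 2022-02-15
10 | Mouse | 2022-07-12
11 | Tablet | 2024-01-26
12 | Keyboard | 2023-11-17
13 | Microphone | 2023-10-10
14 | Mouse | 2022-11-05
15 | Mouse | 2024-11-27
16 | Charger | 2024-07-02
17 | Microphone | 2024-08-15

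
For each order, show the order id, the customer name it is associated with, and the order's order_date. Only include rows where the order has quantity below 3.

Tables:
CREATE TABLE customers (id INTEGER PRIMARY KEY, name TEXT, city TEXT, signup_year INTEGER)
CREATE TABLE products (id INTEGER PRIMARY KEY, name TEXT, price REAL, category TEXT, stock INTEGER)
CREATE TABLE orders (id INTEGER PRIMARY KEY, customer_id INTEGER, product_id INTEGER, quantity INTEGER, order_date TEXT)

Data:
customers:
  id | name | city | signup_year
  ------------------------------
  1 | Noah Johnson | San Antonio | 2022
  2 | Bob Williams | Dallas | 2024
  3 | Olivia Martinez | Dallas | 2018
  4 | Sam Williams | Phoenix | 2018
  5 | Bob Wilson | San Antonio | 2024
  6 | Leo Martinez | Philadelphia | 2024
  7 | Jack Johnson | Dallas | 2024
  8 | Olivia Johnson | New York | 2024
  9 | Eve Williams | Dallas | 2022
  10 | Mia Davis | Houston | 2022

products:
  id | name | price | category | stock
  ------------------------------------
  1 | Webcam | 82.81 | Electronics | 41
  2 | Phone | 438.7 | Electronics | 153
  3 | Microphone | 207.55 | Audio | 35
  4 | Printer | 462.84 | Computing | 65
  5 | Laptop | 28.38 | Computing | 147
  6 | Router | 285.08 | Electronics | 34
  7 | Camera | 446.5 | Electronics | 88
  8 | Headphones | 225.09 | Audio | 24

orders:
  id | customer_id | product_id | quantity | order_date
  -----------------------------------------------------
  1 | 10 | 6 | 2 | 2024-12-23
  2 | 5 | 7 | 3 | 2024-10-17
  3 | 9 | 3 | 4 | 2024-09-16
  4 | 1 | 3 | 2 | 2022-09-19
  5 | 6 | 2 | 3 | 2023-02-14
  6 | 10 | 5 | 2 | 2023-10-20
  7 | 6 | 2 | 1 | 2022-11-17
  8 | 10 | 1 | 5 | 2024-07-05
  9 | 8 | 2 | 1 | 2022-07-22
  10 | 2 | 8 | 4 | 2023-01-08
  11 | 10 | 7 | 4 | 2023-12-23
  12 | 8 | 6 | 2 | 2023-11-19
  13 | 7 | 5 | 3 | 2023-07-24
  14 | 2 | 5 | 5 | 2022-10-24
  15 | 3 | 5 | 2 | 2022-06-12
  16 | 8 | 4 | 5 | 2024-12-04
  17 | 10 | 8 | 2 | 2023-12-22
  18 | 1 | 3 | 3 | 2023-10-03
SELECT c.id, p.name AS customer, c.order_date FROM orders c JOIN customers p ON c.customer_id = p.id WHERE c.quantity < 3

Execution result:
id | customer | order_date
1 | Mia Davis | 2024-12-23
4 | Noah Johnson | 2022-09-19
6 | Mia Davis | 2023-10-20
7 | Leo Martinez | 2022-11-17
9 | Olivia Johnson | 2022-07-22
12 | Olivia Johnson | 2023-11-19
15 | Olivia Martinez | 2022-06-12
17 | Mia Davis | 2023-12-22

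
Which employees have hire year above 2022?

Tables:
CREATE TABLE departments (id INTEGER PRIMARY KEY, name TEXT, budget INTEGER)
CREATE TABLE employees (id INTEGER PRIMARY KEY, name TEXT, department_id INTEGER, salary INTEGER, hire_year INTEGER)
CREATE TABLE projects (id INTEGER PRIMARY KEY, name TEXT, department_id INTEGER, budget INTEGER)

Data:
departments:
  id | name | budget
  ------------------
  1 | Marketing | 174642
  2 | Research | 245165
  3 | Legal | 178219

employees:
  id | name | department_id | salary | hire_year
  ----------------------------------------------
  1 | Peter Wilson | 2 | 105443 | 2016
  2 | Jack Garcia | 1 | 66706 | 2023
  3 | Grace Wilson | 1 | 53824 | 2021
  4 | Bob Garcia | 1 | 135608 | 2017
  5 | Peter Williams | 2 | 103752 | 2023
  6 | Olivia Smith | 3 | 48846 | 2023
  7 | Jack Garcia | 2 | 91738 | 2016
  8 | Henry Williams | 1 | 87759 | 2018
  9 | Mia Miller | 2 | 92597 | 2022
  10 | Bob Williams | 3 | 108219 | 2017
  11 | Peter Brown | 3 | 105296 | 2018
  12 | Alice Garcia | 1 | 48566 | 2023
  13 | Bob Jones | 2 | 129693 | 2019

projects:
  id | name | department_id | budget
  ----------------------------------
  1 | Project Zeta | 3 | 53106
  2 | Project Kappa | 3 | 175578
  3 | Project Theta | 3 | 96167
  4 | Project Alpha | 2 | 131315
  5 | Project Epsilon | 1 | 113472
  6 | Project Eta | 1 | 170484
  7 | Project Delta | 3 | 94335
SELECT name, hire_year FROM employees WHERE hire_year > 2022

Execution result:
name | hire_year
Jack Garcia | 2023
Peter Williams | 2023
Olivia Smith | 2023
Alice Garcia | 2023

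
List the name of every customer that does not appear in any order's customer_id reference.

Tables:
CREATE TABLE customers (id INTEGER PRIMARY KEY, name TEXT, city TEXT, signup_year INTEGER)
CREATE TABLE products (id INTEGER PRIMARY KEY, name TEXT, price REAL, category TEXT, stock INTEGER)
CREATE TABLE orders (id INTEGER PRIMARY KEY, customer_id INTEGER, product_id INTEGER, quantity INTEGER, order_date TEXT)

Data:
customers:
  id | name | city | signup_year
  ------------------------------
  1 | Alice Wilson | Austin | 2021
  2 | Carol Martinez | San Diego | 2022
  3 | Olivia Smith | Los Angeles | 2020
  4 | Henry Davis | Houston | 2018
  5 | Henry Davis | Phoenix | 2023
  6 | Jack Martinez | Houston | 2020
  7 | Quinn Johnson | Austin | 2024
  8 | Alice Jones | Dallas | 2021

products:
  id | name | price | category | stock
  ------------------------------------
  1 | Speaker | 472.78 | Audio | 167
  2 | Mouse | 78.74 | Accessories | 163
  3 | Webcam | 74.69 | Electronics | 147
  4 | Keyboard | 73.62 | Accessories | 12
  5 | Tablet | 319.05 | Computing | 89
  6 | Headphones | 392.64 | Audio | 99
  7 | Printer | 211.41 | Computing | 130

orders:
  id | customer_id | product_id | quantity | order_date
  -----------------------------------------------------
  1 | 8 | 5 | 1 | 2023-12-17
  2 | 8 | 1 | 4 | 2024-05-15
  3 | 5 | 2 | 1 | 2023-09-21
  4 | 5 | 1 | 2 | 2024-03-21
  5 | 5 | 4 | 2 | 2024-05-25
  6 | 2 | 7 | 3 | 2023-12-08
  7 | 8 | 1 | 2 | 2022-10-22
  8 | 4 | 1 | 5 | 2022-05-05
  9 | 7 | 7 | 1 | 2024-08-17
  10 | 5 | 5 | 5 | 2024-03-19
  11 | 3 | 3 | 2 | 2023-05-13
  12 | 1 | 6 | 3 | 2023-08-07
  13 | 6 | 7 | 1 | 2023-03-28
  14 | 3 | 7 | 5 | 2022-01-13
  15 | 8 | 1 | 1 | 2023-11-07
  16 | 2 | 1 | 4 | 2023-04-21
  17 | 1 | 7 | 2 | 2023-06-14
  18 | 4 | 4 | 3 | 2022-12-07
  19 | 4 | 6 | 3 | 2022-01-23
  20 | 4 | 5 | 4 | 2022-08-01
SELECT p.name FROM customers p LEFT JOIN orders c ON c.customer_id = p.id WHERE c.id IS NULL

Execution result:
(no rows)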